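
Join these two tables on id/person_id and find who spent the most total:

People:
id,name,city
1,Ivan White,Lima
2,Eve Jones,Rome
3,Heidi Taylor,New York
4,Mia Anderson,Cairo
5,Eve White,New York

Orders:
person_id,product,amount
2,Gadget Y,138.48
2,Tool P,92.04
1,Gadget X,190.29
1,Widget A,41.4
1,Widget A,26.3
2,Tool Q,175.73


Join on: people.id = orders.person_id

Joined rows:
  Eve Jones (Rome) bought Gadget Y for $138.48
  Eve Jones (Rome) bought Tool P for $92.04
  Ivan White (Lima) bought Gadget X for $190.29
  Ivan White (Lima) bought Widget A for $41.4
  Ivan White (Lima) bought Widget A for $26.3
  Eve Jones (Rome) bought Tool Q for $175.73

Total per person:
  Eve Jones: $406.25
  Ivan White: $257.99

Top spender: Eve Jones ($406.25)

Eve Jones ($406.25)


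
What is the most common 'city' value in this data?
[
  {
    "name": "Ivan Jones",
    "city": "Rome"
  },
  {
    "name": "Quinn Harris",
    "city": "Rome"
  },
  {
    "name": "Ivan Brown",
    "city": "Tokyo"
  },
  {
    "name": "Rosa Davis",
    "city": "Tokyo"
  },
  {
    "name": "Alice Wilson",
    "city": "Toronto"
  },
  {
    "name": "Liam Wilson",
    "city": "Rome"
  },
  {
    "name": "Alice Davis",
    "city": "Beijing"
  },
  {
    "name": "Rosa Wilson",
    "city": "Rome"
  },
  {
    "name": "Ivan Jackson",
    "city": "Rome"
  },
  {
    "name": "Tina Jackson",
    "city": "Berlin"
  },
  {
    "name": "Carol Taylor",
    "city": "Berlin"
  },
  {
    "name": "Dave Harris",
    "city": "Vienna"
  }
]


Counting 'city' values across 12 records:

  Rome: 5 #####
  Tokyo: 2 ##
  Berlin: 2 ##
  Toronto: 1 #
  Beijing: 1 #
  Vienna: 1 #

Most common: Rome (5 times)

Rome (5 times)


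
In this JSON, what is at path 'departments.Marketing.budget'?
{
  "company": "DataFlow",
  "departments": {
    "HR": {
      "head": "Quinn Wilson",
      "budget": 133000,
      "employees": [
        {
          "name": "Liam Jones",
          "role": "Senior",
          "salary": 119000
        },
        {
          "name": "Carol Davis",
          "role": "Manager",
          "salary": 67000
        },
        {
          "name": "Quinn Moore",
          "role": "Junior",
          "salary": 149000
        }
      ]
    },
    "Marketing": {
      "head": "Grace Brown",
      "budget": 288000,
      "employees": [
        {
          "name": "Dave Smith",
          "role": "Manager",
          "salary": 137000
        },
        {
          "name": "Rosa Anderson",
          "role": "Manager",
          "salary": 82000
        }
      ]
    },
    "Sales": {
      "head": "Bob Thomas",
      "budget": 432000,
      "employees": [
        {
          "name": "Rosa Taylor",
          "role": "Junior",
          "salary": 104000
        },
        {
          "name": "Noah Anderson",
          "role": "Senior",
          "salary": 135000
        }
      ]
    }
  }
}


Path: departments.Marketing.budget

Navigate:
  -> departments
  -> Marketing
  -> budget = 288000

288000


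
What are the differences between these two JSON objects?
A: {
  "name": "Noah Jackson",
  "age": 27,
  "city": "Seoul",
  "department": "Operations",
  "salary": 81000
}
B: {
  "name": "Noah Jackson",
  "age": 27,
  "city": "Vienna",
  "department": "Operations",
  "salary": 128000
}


Comparing each field (in key order):
  name: same
  age: same
  city: DIFFERENT
  department: same
  salary: DIFFERENT
Differences:
  city: Seoul -> Vienna
  salary: 81000 -> 128000

2 field(s) changed

2 changes: city, salary


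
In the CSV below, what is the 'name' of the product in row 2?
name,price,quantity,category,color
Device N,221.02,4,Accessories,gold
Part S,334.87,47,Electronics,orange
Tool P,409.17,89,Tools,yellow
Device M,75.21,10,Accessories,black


Query: Row 2 ('Part S'), column 'name'
Value: Part S

Part S


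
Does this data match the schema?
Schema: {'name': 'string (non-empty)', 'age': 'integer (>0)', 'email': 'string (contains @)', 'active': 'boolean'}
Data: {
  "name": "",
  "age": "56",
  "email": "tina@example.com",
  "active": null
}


Validating each field against schema:
  name: FAIL ("" is an empty string)
  age: FAIL ("56" is not an integer)
  email: OK (string with @)
  active: FAIL (null is not a boolean)

Result: INVALID (3 errors: name, age, active)

INVALID (3 errors: name, age, active)


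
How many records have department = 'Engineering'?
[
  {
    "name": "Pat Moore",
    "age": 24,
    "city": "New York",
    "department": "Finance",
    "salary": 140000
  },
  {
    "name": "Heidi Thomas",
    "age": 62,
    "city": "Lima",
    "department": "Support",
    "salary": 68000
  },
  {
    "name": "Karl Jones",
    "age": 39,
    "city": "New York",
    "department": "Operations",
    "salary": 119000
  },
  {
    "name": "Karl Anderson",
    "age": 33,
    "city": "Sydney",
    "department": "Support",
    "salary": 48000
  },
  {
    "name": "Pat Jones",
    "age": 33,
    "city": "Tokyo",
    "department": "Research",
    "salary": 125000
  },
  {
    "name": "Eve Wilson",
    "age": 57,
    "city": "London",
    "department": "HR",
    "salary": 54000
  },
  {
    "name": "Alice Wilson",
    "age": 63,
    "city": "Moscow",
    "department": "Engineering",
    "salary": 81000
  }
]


Data: 7 records
Condition: department = 'Engineering'

Checking each record:
  Pat Moore: Finance
  Heidi Thomas: Support
  Karl Jones: Operations
  Karl Anderson: Support
  Pat Jones: Research
  Eve Wilson: HR
  Alice Wilson: Engineering MATCH

Count: 1

1


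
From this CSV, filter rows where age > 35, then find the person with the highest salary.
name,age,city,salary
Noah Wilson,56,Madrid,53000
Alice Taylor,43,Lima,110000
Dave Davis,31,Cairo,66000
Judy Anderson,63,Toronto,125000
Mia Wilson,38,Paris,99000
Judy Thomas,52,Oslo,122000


Filter: age > 35
Sort by: salary (descending)

Filtered records (5):
  Judy Anderson, age 63, salary $125000
  Judy Thomas, age 52, salary $122000
  Alice Taylor, age 43, salary $110000
  Mia Wilson, age 38, salary $99000
  Noah Wilson, age 56, salary $53000

Highest salary: Judy Anderson ($125000)

Judy Anderson


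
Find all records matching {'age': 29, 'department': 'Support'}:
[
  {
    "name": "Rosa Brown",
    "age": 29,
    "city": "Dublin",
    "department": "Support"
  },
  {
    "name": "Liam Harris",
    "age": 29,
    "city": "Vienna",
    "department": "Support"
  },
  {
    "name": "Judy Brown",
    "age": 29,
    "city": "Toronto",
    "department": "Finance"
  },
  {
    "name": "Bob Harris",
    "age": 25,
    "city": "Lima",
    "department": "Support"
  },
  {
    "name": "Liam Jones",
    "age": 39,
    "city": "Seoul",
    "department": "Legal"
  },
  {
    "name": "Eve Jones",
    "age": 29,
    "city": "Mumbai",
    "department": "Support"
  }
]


Search criteria: {'age': 29, 'department': 'Support'}

Checking 6 records:
  Rosa Brown: {age: 29, department: Support} <-- MATCH
  Liam Harris: {age: 29, department: Support} <-- MATCH
  Judy Brown: {age: 29, department: Finance}
  Bob Harris: {age: 25, department: Support}
  Liam Jones: {age: 39, department: Legal}
  Eve Jones: {age: 29, department: Support} <-- MATCH

Matches: ["Rosa Brown", "Liam Harris", "Eve Jones"]

["Rosa Brown", "Liam Harris", "Eve Jones"]


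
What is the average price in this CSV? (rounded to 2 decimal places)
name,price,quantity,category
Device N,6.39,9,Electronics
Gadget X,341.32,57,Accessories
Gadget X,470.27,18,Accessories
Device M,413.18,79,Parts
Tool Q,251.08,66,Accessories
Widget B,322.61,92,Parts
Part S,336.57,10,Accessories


Computing average price:
Values: [6.39, 341.32, 470.27, 413.18, 251.08, 322.61, 336.57]
Sum = 2141.42
Count = 7
Average = 2141.42/7 ≈ 305.92 (rounded to 2 decimal places)

305.92


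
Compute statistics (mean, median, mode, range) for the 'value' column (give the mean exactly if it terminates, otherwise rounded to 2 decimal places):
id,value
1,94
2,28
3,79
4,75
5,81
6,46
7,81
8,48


Data: [94, 28, 79, 75, 81, 46, 81, 48]
Count: 8
Sum: 532
Mean: 532/8 = 66.5
Sorted: [28, 46, 48, 75, 79, 81, 81, 94]
Median: 77.0
Mode: 81 (2 times)
Range: 94 - 28 = 66
Min: 28, Max: 94

mean=66.5, median=77.0, mode=81, range=66


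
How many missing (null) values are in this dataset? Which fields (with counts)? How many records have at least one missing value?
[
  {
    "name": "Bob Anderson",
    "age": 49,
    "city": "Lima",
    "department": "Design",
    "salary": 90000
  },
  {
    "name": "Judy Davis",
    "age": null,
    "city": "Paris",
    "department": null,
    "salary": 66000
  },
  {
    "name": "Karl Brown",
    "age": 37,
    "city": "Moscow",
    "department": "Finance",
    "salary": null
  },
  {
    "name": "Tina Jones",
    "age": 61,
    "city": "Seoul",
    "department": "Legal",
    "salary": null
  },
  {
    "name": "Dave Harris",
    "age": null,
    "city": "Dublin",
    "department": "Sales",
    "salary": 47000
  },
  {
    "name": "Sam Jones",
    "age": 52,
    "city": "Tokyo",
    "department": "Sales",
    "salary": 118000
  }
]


Checking for missing (null) values in 6 records:

  Bob Anderson: complete
  Judy Davis: age, department
  Karl Brown: salary
  Tina Jones: salary
  Dave Harris: age
  Sam Jones: complete

Per field:
  name: 0 missing
  age: 2 missing
  city: 0 missing
  department: 1 missing
  salary: 2 missing

Total missing values: 5
Records with any missing: 4

5 missing values (age: 2, department: 1, salary: 2); 4 incomplete records


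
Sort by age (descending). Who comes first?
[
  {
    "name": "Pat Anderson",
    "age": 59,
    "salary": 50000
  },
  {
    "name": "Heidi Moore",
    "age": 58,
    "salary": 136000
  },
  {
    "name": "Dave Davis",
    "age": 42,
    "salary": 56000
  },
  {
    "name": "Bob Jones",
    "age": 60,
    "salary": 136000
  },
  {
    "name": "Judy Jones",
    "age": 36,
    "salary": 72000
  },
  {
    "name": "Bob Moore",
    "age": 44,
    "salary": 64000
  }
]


Sort by: age (descending)

Sorted order:
  1. Bob Jones (age = 60)
  2. Pat Anderson (age = 59)
  3. Heidi Moore (age = 58)
  4. Bob Moore (age = 44)
  5. Dave Davis (age = 42)
  6. Judy Jones (age = 36)

First: Bob Jones

Bob Jones


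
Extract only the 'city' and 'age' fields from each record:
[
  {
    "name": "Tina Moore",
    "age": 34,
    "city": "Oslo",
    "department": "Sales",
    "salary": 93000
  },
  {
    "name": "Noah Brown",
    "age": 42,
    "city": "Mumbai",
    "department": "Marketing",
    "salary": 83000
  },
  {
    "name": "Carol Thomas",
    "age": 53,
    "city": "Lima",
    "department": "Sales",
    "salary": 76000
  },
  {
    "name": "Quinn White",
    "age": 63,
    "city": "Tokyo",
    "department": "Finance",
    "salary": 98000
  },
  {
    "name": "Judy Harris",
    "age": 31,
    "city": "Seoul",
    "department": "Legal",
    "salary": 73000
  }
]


Original: 5 records with fields: name, age, city, department, salary
Keep: ['city', 'age']
Drop: ['name', 'department', 'salary']
Result: 5 records, 2 fields each

[
  {
    "city": "Oslo",
    "age": 34
  },
  {
    "city": "Mumbai",
    "age": 42
  },
  {
    "city": "Lima",
    "age": 53
  },
  {
    "city": "Tokyo",
    "age": 63
  },
  {
    "city": "Seoul",
    "age": 31
  }
]


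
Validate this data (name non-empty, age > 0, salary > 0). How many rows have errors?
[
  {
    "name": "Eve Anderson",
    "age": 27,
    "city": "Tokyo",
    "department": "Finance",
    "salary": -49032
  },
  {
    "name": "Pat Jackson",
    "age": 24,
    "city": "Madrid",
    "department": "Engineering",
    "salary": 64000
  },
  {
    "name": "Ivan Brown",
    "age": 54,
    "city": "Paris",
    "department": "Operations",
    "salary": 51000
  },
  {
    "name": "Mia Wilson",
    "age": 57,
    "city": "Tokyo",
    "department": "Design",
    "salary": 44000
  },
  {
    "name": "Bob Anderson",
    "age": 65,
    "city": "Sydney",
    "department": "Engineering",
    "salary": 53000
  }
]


Validating 5 records:
Rules: name non-empty, age > 0, salary > 0

  Row 1 (Eve Anderson): negative salary: -49032
  Row 2 (Pat Jackson): OK
  Row 3 (Ivan Brown): OK
  Row 4 (Mia Wilson): OK
  Row 5 (Bob Anderson): OK

Total errors: 1

1 errors


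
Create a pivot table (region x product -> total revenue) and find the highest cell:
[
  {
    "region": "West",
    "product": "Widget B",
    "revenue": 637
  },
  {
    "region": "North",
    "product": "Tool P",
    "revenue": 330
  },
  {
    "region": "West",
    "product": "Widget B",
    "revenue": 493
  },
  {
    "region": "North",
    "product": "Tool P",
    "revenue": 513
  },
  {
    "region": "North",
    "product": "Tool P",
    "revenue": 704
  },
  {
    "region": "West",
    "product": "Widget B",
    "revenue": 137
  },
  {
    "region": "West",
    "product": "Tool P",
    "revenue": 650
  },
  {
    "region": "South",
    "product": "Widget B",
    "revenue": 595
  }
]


Pivot: region (rows) x product (columns) -> total revenue

     Tool P        Widget B    
North         1547             0  
South            0           595  
West           650          1267  

Highest: North / Tool P = $1547

North / Tool P = $1547


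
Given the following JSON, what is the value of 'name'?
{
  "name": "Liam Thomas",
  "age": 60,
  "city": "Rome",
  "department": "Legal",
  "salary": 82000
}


Looking up field 'name'
Value: Liam Thomas

Liam Thomas


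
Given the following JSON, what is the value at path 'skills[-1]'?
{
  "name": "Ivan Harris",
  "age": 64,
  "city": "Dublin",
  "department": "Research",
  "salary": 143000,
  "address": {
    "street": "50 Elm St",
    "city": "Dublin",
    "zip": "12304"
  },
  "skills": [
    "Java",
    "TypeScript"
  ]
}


Query: skills[-1]
Path: skills -> last element
Value: TypeScript

TypeScript


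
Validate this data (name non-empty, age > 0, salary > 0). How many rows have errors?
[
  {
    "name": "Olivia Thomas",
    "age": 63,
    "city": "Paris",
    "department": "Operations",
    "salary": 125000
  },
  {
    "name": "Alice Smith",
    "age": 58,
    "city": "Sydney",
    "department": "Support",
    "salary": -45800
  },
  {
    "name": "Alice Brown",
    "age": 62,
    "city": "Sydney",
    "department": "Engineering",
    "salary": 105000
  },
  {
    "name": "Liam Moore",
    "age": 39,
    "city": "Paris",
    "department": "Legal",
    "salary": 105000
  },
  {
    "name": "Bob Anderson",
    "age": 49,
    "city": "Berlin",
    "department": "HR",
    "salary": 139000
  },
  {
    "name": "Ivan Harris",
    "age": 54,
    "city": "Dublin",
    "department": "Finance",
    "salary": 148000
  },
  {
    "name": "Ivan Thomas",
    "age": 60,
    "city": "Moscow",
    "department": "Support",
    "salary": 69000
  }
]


Validating 7 records:
Rules: name non-empty, age > 0, salary > 0

  Row 1 (Olivia Thomas): OK
  Row 2 (Alice Smith): negative salary: -45800
  Row 3 (Alice Brown): OK
  Row 4 (Liam Moore): OK
  Row 5 (Bob Anderson): OK
  Row 6 (Ivan Harris): OK
  Row 7 (Ivan Thomas): OK

Total errors: 1

1 errors


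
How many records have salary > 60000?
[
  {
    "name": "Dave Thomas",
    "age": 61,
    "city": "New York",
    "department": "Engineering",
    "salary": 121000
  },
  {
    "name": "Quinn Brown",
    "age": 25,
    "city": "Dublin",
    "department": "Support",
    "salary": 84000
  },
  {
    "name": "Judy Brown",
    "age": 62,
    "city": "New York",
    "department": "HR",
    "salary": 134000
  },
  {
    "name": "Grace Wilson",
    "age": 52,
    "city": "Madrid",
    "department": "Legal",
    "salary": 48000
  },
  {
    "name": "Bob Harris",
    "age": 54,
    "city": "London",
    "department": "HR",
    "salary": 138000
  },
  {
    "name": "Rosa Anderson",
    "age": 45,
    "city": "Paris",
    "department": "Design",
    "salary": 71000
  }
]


Data: 6 records
Condition: salary > 60000

Checking each record:
  Dave Thomas: 121000 MATCH
  Quinn Brown: 84000 MATCH
  Judy Brown: 134000 MATCH
  Grace Wilson: 48000
  Bob Harris: 138000 MATCH
  Rosa Anderson: 71000 MATCH

Count: 5

5


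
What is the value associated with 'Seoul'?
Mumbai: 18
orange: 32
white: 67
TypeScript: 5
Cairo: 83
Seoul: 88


Looking up key 'Seoul'
Value: 88

88


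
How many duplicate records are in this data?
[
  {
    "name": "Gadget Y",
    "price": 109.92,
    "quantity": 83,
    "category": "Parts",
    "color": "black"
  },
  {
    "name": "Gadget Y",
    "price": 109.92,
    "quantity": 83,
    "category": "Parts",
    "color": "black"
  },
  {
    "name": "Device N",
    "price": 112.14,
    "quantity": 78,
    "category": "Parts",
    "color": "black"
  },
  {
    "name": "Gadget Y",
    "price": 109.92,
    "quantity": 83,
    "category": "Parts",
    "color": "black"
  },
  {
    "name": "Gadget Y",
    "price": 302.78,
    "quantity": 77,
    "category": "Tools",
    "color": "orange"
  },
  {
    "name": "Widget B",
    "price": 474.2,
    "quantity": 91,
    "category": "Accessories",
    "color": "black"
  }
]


Checking 6 records for duplicates:

  Row 1: Gadget Y ($109.92, qty 83)
  Row 2: Gadget Y ($109.92, qty 83) <-- DUPLICATE
  Row 3: Device N ($112.14, qty 78)
  Row 4: Gadget Y ($109.92, qty 83) <-- DUPLICATE
  Row 5: Gadget Y ($302.78, qty 77)
  Row 6: Widget B ($474.2, qty 91)

Duplicates found: 2
Unique records: 4

2 duplicates, 4 unique


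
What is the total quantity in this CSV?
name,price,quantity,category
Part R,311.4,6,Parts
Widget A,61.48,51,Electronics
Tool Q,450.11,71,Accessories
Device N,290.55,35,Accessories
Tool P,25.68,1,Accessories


Computing total quantity:
Values: [6, 51, 71, 35, 1]
Sum = 164

164


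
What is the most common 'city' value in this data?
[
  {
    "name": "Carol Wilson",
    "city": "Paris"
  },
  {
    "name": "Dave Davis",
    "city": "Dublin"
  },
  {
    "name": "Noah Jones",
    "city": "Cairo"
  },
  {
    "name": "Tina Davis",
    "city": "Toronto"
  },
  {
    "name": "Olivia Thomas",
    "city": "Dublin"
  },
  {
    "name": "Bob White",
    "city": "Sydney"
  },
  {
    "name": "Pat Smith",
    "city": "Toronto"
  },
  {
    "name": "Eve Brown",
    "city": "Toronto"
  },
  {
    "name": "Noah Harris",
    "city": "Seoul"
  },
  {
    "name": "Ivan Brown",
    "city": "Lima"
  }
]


Counting 'city' values across 10 records:

  Toronto: 3 ###
  Dublin: 2 ##
  Paris: 1 #
  Cairo: 1 #
  Sydney: 1 #
  Seoul: 1 #
  Lima: 1 #

Most common: Toronto (3 times)

Toronto (3 times)


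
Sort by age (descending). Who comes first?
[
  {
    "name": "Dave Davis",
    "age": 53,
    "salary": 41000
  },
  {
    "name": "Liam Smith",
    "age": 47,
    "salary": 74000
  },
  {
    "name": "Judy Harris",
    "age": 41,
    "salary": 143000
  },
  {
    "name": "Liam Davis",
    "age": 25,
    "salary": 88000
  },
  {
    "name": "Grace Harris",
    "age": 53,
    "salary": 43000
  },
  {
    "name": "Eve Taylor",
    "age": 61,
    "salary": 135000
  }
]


Sort by: age (descending)

Sorted order:
  1. Eve Taylor (age = 61)
  2. Dave Davis (age = 53)
  3. Grace Harris (age = 53)
  4. Liam Smith (age = 47)
  5. Judy Harris (age = 41)
  6. Liam Davis (age = 25)

First: Eve Taylor

Eve Taylor


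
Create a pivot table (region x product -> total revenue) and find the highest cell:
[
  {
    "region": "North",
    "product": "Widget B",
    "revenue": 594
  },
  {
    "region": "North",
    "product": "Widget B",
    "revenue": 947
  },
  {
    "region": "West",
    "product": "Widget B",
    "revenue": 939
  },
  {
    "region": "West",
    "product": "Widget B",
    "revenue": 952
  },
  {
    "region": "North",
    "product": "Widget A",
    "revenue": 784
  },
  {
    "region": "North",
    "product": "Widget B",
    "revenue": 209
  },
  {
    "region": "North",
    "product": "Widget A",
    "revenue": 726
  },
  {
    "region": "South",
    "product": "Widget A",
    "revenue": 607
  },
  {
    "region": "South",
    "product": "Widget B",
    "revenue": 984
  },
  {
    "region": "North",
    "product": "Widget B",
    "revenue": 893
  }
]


Pivot: region (rows) x product (columns) -> total revenue

     Widget A      Widget B    
North         1510          2643  
South          607           984  
West             0          1891  

Highest: North / Widget B = $2643

North / Widget B = $2643


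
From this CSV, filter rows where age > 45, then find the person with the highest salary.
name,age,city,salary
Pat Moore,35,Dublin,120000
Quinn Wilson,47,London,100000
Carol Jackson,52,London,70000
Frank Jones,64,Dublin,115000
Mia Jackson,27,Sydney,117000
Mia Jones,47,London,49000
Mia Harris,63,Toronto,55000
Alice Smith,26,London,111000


Filter: age > 45
Sort by: salary (descending)

Filtered records (5):
  Frank Jones, age 64, salary $115000
  Quinn Wilson, age 47, salary $100000
  Carol Jackson, age 52, salary $70000
  Mia Harris, age 63, salary $55000
  Mia Jones, age 47, salary $49000

Highest salary: Frank Jones ($115000)

Frank Jones


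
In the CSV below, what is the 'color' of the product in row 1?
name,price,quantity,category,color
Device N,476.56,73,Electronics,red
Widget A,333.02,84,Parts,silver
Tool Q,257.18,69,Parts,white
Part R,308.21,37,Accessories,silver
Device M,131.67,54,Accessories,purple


Query: Row 1 ('Device N'), column 'color'
Value: red

red


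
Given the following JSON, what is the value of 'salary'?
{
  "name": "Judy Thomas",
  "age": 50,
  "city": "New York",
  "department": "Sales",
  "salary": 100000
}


Looking up field 'salary'
Value: 100000

100000


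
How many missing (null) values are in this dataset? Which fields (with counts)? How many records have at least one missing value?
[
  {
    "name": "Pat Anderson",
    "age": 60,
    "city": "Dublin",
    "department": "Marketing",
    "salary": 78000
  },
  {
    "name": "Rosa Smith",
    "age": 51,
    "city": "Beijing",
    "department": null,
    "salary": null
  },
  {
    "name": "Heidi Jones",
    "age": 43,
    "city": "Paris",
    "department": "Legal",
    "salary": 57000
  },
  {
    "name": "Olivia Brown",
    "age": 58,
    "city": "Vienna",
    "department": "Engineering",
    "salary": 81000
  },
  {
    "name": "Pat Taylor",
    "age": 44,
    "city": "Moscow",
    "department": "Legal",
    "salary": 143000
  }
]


Checking for missing (null) values in 5 records:

  Pat Anderson: complete
  Rosa Smith: department, salary
  Heidi Jones: complete
  Olivia Brown: complete
  Pat Taylor: complete

Per field:
  name: 0 missing
  age: 0 missing
  city: 0 missing
  department: 1 missing
  salary: 1 missing

Total missing values: 2
Records with any missing: 1

2 missing values (department: 1, salary: 1); 1 incomplete records


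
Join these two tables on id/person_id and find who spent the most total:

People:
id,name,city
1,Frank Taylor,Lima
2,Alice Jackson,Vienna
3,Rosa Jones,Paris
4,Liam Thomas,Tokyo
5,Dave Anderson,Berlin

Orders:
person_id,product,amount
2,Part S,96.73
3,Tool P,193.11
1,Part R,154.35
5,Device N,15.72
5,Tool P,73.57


Join on: people.id = orders.person_id

Joined rows:
  Alice Jackson (Vienna) bought Part S for $96.73
  Rosa Jones (Paris) bought Tool P for $193.11
  Frank Taylor (Lima) bought Part R for $154.35
  Dave Anderson (Berlin) bought Device N for $15.72
  Dave Anderson (Berlin) bought Tool P for $73.57

Total per person:
  Rosa Jones: $193.11
  Frank Taylor: $154.35
  Alice Jackson: $96.73
  Dave Anderson: $89.29

Top spender: Rosa Jones ($193.11)

Rosa Jones ($193.11)


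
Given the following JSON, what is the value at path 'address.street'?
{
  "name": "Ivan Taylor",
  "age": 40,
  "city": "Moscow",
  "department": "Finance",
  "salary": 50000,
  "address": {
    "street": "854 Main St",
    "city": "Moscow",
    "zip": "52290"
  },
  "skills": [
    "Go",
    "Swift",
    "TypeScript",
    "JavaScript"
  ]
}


Query: address.street
Path: address -> street
Value: 854 Main St

854 Main St


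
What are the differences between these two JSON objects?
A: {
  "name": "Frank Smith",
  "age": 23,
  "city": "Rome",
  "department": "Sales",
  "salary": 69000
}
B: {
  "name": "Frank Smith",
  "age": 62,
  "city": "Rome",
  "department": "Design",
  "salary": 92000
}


Comparing each field (in key order):
  name: same
  age: DIFFERENT
  city: same
  department: DIFFERENT
  salary: DIFFERENT
Differences:
  age: 23 -> 62
  department: Sales -> Design
  salary: 69000 -> 92000

3 field(s) changed

3 changes: age, department, salary


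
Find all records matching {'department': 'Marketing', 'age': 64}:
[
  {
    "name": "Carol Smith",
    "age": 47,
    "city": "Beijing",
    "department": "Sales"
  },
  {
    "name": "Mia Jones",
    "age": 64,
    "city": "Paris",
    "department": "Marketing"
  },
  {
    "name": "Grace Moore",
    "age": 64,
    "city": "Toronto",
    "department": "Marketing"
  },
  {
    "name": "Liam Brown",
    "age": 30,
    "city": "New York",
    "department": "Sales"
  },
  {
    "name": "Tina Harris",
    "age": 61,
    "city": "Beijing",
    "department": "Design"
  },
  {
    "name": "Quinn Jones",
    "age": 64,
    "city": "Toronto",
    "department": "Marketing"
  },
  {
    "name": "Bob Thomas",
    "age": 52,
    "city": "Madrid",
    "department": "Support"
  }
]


Search criteria: {'department': 'Marketing', 'age': 64}

Checking 7 records:
  Carol Smith: {department: Sales, age: 47}
  Mia Jones: {department: Marketing, age: 64} <-- MATCH
  Grace Moore: {department: Marketing, age: 64} <-- MATCH
  Liam Brown: {department: Sales, age: 30}
  Tina Harris: {department: Design, age: 61}
  Quinn Jones: {department: Marketing, age: 64} <-- MATCH
  Bob Thomas: {department: Support, age: 52}

Matches: ["Mia Jones", "Grace Moore", "Quinn Jones"]

["Mia Jones", "Grace Moore", "Quinn Jones"]


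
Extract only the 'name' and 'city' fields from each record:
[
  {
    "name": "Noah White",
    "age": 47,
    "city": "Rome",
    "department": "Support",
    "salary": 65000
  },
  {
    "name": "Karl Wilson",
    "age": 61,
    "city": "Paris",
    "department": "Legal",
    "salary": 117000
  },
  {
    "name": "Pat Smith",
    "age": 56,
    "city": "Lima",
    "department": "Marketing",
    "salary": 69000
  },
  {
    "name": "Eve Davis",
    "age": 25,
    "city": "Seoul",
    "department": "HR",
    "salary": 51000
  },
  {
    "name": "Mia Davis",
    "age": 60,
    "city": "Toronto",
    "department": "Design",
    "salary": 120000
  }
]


Original: 5 records with fields: name, age, city, department, salary
Keep: ['name', 'city']
Drop: ['age', 'department', 'salary']
Result: 5 records, 2 fields each

[
  {
    "name": "Noah White",
    "city": "Rome"
  },
  {
    "name": "Karl Wilson",
    "city": "Paris"
  },
  {
    "name": "Pat Smith",
    "city": "Lima"
  },
  {
    "name": "Eve Davis",
    "city": "Seoul"
  },
  {
    "name": "Mia Davis",
    "city": "Toronto"
  }
]


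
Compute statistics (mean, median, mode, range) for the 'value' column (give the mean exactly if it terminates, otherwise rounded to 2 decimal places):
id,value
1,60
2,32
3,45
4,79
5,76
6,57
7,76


Data: [60, 32, 45, 79, 76, 57, 76]
Count: 7
Sum: 425
Mean: 425/7 ≈ 60.71 (rounded to 2 decimal places)
Sorted: [32, 45, 57, 60, 76, 76, 79]
Median: 60.0
Mode: 76 (2 times)
Range: 79 - 32 = 47
Min: 32, Max: 79

mean≈60.71, median=60.0, mode=76, range=47


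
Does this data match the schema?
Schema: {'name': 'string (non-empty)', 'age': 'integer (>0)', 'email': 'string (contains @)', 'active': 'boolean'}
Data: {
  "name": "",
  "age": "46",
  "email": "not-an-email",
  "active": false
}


Validating each field against schema:
  name: FAIL ("" is an empty string)
  age: FAIL ("46" is not an integer)
  email: FAIL ("not-an-email" does not contain @)
  active: OK (boolean)

Result: INVALID (3 errors: name, age, email)

INVALID (3 errors: name, age, email)


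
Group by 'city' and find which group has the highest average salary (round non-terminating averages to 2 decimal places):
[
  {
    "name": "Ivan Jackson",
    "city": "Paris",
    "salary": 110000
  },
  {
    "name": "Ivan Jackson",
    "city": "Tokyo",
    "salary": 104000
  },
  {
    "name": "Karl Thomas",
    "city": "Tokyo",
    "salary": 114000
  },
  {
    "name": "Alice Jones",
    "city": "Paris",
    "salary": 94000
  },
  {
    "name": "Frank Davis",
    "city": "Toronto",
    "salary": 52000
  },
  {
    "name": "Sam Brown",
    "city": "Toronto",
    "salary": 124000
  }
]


Group by: city

Groups:
  Paris: 2 people, avg salary = 204000/2 = $102000
  Tokyo: 2 people, avg salary = 218000/2 = $109000
  Toronto: 2 people, avg salary = 176000/2 = $88000

Highest average salary: Tokyo ($109000)

Tokyo ($109000)


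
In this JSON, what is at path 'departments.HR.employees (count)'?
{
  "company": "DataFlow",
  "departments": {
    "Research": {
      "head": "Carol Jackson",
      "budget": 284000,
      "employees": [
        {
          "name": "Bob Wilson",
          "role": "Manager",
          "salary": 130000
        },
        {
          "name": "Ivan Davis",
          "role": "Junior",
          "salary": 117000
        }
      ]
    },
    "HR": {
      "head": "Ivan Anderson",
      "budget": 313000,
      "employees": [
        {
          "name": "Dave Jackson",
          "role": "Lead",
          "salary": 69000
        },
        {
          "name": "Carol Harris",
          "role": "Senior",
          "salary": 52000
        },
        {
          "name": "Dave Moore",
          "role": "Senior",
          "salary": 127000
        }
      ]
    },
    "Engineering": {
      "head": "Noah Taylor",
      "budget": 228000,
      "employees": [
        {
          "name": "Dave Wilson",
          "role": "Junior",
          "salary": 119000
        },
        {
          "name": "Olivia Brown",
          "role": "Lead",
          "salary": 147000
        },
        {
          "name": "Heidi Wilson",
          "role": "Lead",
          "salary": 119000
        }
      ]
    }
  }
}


Path: departments.HR.employees (count)

Navigate:
  -> departments
  -> HR
  -> employees (array, length 3)

3


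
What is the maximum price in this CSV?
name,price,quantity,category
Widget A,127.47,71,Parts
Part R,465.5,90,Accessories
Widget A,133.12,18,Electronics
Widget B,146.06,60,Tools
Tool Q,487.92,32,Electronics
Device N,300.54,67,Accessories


Computing maximum price:
Values: [127.47, 465.5, 133.12, 146.06, 487.92, 300.54]
Max = 487.92

487.92


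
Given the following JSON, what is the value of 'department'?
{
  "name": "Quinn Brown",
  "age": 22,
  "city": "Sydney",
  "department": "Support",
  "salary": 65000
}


Looking up field 'department'
Value: Support

Support


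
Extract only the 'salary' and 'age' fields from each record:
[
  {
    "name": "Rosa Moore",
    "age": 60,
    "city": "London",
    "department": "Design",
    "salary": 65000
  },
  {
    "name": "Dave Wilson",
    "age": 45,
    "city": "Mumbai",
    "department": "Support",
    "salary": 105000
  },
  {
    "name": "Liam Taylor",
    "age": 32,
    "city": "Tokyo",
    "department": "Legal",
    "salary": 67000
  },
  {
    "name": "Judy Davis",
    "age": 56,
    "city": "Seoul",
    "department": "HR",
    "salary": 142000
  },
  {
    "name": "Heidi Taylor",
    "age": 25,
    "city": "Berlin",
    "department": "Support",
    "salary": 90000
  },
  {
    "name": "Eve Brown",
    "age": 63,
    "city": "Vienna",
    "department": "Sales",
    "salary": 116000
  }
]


Original: 6 records with fields: name, age, city, department, salary
Keep: ['salary', 'age']
Drop: ['name', 'city', 'department']
Result: 6 records, 2 fields each

[
  {
    "salary": 65000,
    "age": 60
  },
  {
    "salary": 105000,
    "age": 45
  },
  {
    "salary": 67000,
    "age": 32
  },
  {
    "salary": 142000,
    "age": 56
  },
  {
    "salary": 90000,
    "age": 25
  },
  {
    "salary": 116000,
    "age": 63
  }
]


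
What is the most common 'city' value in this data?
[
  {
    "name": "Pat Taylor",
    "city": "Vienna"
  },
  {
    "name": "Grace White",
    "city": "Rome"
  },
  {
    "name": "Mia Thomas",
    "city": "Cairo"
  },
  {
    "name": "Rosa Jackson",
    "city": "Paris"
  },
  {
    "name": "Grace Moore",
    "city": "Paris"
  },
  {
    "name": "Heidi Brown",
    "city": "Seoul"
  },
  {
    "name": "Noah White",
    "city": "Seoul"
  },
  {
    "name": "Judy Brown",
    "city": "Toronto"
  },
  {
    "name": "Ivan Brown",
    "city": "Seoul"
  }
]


Counting 'city' values across 9 records:

  Seoul: 3 ###
  Paris: 2 ##
  Vienna: 1 #
  Rome: 1 #
  Cairo: 1 #
  Toronto: 1 #

Most common: Seoul (3 times)

Seoul (3 times)


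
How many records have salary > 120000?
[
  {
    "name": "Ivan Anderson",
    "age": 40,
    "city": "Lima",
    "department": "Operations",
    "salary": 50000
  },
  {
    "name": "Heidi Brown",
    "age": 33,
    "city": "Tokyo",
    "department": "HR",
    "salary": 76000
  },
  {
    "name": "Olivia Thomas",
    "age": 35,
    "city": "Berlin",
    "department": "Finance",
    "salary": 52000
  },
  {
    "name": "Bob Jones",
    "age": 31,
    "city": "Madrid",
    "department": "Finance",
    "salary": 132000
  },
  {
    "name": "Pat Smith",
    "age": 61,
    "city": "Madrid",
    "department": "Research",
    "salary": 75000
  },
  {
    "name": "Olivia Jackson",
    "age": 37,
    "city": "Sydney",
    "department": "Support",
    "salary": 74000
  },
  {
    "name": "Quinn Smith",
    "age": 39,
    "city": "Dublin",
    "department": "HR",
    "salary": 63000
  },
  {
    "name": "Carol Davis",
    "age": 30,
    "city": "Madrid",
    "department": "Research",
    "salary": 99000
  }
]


Data: 8 records
Condition: salary > 120000

Checking each record:
  Ivan Anderson: 50000
  Heidi Brown: 76000
  Olivia Thomas: 52000
  Bob Jones: 132000 MATCH
  Pat Smith: 75000
  Olivia Jackson: 74000
  Quinn Smith: 63000
  Carol Davis: 99000

Count: 1

1


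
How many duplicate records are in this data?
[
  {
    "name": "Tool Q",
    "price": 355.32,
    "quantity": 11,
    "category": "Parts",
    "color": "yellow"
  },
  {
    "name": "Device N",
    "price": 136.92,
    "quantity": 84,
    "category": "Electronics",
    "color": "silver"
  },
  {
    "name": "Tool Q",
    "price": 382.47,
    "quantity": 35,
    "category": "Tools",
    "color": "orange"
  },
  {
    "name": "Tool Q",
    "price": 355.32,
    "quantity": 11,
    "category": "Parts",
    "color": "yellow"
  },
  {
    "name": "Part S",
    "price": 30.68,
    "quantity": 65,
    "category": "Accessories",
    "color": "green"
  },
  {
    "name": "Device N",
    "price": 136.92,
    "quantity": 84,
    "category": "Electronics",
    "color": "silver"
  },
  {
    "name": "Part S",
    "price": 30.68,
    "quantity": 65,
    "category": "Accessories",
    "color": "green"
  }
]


Checking 7 records for duplicates:

  Row 1: Tool Q ($355.32, qty 11)
  Row 2: Device N ($136.92, qty 84)
  Row 3: Tool Q ($382.47, qty 35)
  Row 4: Tool Q ($355.32, qty 11) <-- DUPLICATE
  Row 5: Part S ($30.68, qty 65)
  Row 6: Device N ($136.92, qty 84) <-- DUPLICATE
  Row 7: Part S ($30.68, qty 65) <-- DUPLICATE

Duplicates found: 3
Unique records: 4

3 duplicates, 4 unique


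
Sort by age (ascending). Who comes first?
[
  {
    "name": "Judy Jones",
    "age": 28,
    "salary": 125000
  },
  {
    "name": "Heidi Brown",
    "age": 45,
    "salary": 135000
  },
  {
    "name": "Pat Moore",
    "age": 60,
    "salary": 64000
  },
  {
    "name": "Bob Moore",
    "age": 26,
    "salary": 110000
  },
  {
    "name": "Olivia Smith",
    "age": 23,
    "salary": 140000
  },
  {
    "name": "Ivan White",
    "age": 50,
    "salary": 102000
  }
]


Sort by: age (ascending)

Sorted order:
  1. Olivia Smith (age = 23)
  2. Bob Moore (age = 26)
  3. Judy Jones (age = 28)
  4. Heidi Brown (age = 45)
  5. Ivan White (age = 50)
  6. Pat Moore (age = 60)

First: Olivia Smith

Olivia Smith


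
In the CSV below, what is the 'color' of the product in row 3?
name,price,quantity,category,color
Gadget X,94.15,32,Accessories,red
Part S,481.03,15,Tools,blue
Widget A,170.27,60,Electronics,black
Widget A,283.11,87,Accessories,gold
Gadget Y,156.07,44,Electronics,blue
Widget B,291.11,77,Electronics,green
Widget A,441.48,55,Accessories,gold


Query: Row 3 ('Widget A'), column 'color'
Value: black

black


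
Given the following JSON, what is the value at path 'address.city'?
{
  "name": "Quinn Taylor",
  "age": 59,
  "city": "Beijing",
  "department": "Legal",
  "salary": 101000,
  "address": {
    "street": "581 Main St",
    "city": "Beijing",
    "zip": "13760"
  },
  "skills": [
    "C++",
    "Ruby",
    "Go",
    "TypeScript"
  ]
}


Query: address.city
Path: address -> city
Value: Beijing

Beijing


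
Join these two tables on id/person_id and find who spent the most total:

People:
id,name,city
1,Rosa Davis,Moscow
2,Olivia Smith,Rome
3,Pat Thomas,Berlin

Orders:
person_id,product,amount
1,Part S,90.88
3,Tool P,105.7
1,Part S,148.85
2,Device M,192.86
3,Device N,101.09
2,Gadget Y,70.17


Join on: people.id = orders.person_id

Joined rows:
  Rosa Davis (Moscow) bought Part S for $90.88
  Pat Thomas (Berlin) bought Tool P for $105.7
  Rosa Davis (Moscow) bought Part S for $148.85
  Olivia Smith (Rome) bought Device M for $192.86
  Pat Thomas (Berlin) bought Device N for $101.09
  Olivia Smith (Rome) bought Gadget Y for $70.17

Total per person:
  Olivia Smith: $263.03
  Rosa Davis: $239.73
  Pat Thomas: $206.79

Top spender: Olivia Smith ($263.03)

Olivia Smith ($263.03)


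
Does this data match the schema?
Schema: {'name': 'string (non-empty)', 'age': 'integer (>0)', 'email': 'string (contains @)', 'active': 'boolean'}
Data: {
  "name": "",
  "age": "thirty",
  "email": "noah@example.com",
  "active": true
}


Validating each field against schema:
  name: FAIL ("" is an empty string)
  age: FAIL ("thirty" is not an integer)
  email: OK (string with @)
  active: OK (boolean)

Result: INVALID (2 errors: name, age)

INVALID (2 errors: name, age)


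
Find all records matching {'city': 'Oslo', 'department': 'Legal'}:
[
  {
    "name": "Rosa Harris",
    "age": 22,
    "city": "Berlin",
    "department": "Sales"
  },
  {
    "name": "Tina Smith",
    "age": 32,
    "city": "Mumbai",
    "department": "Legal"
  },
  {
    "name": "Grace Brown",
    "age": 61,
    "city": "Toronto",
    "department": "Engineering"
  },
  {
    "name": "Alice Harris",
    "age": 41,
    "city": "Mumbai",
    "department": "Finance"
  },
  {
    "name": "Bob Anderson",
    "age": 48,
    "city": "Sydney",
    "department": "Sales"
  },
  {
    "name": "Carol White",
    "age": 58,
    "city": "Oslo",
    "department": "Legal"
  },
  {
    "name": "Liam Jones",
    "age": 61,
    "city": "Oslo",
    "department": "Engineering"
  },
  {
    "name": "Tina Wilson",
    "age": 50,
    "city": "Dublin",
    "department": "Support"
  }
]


Search criteria: {'city': 'Oslo', 'department': 'Legal'}

Checking 8 records:
  Rosa Harris: {city: Berlin, department: Sales}
  Tina Smith: {city: Mumbai, department: Legal}
  Grace Brown: {city: Toronto, department: Engineering}
  Alice Harris: {city: Mumbai, department: Finance}
  Bob Anderson: {city: Sydney, department: Sales}
  Carol White: {city: Oslo, department: Legal} <-- MATCH
  Liam Jones: {city: Oslo, department: Engineering}
  Tina Wilson: {city: Dublin, department: Support}

Matches: ["Carol White"]

["Carol White"]


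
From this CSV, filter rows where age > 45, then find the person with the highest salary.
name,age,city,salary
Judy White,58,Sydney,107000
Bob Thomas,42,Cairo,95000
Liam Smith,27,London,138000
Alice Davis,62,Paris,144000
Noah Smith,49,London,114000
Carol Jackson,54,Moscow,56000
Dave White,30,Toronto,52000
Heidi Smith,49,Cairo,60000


Filter: age > 45
Sort by: salary (descending)

Filtered records (5):
  Alice Davis, age 62, salary $144000
  Noah Smith, age 49, salary $114000
  Judy White, age 58, salary $107000
  Heidi Smith, age 49, salary $60000
  Carol Jackson, age 54, salary $56000

Highest salary: Alice Davis ($144000)

Alice Davis


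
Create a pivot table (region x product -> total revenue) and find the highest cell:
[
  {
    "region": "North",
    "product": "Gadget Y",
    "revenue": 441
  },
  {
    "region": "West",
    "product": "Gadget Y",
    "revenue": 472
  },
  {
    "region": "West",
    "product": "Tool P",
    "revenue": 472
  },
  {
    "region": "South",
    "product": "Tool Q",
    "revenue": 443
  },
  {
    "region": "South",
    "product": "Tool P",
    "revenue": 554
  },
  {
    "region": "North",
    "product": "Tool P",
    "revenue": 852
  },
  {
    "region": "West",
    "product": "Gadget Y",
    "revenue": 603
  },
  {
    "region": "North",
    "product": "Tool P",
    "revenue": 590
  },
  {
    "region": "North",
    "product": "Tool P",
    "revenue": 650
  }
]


Pivot: region (rows) x product (columns) -> total revenue

     Gadget Y      Tool P        Tool Q      
North          441          2092             0  
South            0           554           443  
West          1075           472             0  

Highest: North / Tool P = $2092

North / Tool P = $2092
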